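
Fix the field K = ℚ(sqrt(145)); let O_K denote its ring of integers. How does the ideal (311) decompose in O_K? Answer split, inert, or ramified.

inert — (311) stays prime in O_K

145 mod 4 = 1, hence disc K = 145 and O_K = ℤ[(1+√145)/2].
Since gcd(311, 145) = 1 the prime 311 does not ramify.
Compute (145/311) via Euler: 145^((311-1)/2) mod 311 = 310, so (145/311) = -1.
d is a non-residue mod p, hence 311 remains inert in O_K.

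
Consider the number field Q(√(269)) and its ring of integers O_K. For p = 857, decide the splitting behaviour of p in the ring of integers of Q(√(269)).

Since 269 ≡ 1 mod 4, the ring of integers is ℤ[(1+√269)/2] with discriminant 269.
disc(K) = 269 is not divisible by 857; 857 is unramified.
Compute (269/857) via Euler: 269^((857-1)/2) mod 857 = 856, so (269/857) = -1.
Legendre symbol -1 ⇒ 857 is inert.

remains prime (inert)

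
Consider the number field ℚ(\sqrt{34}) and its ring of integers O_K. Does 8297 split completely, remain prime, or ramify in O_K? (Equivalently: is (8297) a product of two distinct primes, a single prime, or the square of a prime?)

Since 34 ≢ 1 mod 4, the ring of integers is ℤ[√34] with discriminant 4·34 = 136.
8297 ∤ 136, so 8297 is unramified.
Euler's criterion: 34^4148 mod 8297 = 1. Thus (34|8297) = 1.
d is a quadratic residue mod p, hence 8297 splits in O_K.

8297 splits in O_K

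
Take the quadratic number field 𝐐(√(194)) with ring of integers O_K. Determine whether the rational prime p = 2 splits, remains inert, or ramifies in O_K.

d = 194 ≡ 2 (mod 4), so O_K = ℤ[√194] and disc(K) = 4d = 776.
Ramification test: 2 | 776. The prime 2 ramifies in K.

ramifies in O_K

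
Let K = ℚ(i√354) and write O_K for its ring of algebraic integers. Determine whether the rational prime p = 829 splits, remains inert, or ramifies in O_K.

p is inert

-354 mod 4 = 2, hence disc K = 4·(-354) = -1416 and O_K = ℤ[√-354].
Since gcd(829, -1416) = 1 the prime 829 does not ramify.
Legendre symbol by Euler's criterion: (-354/829) ≡ (-354)^414 ≡ 828 (mod 829), i.e. (-354/829) = -1.
Legendre symbol -1 ⇒ 829 is inert.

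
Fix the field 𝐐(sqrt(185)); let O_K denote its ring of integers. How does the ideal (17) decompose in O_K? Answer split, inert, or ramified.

Since 185 ≡ 1 mod 4, the ring of integers is ℤ[(1+√185)/2] with discriminant 185.
Since gcd(17, 185) = 1 the prime 17 does not ramify.
Legendre symbol by Euler's criterion: (185/17) ≡ 185^8 ≡ 1 (mod 17), i.e. (185/17) = 1.
d is a quadratic residue mod p, hence 17 splits in O_K.

p splits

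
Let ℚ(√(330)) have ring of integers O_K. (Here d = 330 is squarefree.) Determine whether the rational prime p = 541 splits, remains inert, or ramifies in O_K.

330 mod 4 = 2, hence disc K = 4·330 = 1320 and O_K = ℤ[√330].
541 ∤ 1320, so 541 is unramified.
Compute (330/541) via Euler: 330^((541-1)/2) mod 541 = 1, so (330/541) = 1.
Legendre symbol 1 ⇒ 541 is split.

p splits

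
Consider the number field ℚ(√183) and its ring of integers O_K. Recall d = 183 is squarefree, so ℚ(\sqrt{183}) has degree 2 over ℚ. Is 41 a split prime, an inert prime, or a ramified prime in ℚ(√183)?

inert — (41) stays prime in O_K

d = 183 ≡ 3 (mod 4), so O_K = ℤ[√183] and disc(K) = 4d = 732.
Since gcd(41, 732) = 1 the prime 41 does not ramify.
Compute (183/41) via Euler: 19^((41-1)/2) mod 41 = 40, so (183/41) = -1.
(183/41) = -1, so 41 is inert.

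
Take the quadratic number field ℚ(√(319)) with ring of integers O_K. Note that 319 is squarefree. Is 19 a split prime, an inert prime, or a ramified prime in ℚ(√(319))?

Since 319 ≢ 1 mod 4, the ring of integers is ℤ[√319] with discriminant 4·319 = 1276.
Since gcd(19, 1276) = 1 the prime 19 does not ramify.
(319/19) = 15^9 mod 19 = 18, giving Legendre symbol -1.
Legendre symbol -1 ⇒ 19 is inert.

inert — (19) stays prime in O_K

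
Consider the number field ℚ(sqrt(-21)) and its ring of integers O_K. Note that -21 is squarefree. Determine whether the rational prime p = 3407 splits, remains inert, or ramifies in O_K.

d = -21 ≡ 3 (mod 4), so O_K = ℤ[√-21] and disc(K) = 4d = -84.
3407 ∤ -84, so 3407 is unramified.
Euler's criterion: (-21)^1703 mod 3407 = 3406. Thus (-21|3407) = -1.
(-21/3407) = -1, so 3407 is inert.

p is inert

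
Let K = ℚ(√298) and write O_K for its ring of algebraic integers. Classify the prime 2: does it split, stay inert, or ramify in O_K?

ramifies in O_K

298 mod 4 = 2, hence disc K = 4·298 = 1192 and O_K = ℤ[√298].
disc(K) = 1192 = 2·596, so p = 2 is ramified.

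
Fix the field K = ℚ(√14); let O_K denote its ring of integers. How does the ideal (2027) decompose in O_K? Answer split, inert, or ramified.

14 mod 4 = 2, hence disc K = 4·14 = 56 and O_K = ℤ[√14].
Since gcd(2027, 56) = 1 the prime 2027 does not ramify.
Compute (14/2027) via Euler: 14^((2027-1)/2) mod 2027 = 1, so (14/2027) = 1.
Legendre symbol 1 ⇒ 2027 is split.

split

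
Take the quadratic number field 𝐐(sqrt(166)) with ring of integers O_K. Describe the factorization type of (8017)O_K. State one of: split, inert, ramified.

splits completely

d = 166 ≡ 2 (mod 4), so O_K = ℤ[√166] and disc(K) = 4d = 664.
8017 ∤ 664, so 8017 is unramified.
Compute (166/8017) via Euler: 166^((8017-1)/2) mod 8017 = 1, so (166/8017) = 1.
(166/8017) = 1, so 8017 splits.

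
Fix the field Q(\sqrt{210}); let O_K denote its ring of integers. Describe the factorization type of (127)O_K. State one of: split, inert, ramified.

p is inert

Since 210 ≢ 1 mod 4, the ring of integers is ℤ[√210] with discriminant 4·210 = 840.
disc(K) = 840 is not divisible by 127; 127 is unramified.
Compute (210/127) via Euler: 83^((127-1)/2) mod 127 = 126, so (210/127) = -1.
d is a non-residue mod p, hence 127 remains inert in O_K.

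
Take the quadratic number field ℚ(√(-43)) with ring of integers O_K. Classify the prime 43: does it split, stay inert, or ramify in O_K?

-43 mod 4 = 1, hence disc K = -43 and O_K = ℤ[(1+√-43)/2].
disc(K) = -43 = 43·(-1), so p = 43 is ramified.

43 is ramified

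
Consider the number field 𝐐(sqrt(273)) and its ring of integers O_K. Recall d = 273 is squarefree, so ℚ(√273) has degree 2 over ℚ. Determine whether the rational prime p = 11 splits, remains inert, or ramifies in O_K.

273 mod 4 = 1, hence disc K = 273 and O_K = ℤ[(1+√273)/2].
Since gcd(11, 273) = 1 the prime 11 does not ramify.
Legendre symbol by Euler's criterion: (273/11) ≡ 273^5 ≡ 1 (mod 11), i.e. (273/11) = 1.
Legendre symbol 1 ⇒ 11 is split.

splits completely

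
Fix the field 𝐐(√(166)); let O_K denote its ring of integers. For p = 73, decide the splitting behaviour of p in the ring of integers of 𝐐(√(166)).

Since 166 ≢ 1 mod 4, the ring of integers is ℤ[√166] with discriminant 4·166 = 664.
73 ∤ 664, so 73 is unramified.
Compute (166/73) via Euler: 20^((73-1)/2) mod 73 = 72, so (166/73) = -1.
Legendre symbol -1 ⇒ 73 is inert.

inert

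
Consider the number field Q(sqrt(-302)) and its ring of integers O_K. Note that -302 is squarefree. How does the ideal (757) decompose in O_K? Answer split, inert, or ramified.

inert

-302 mod 4 = 2, hence disc K = 4·(-302) = -1208 and O_K = ℤ[√-302].
disc(K) = -1208 is not divisible by 757; 757 is unramified.
Euler's criterion: (-302)^378 mod 757 = 756. Thus (-302|757) = -1.
Legendre symbol -1 ⇒ 757 is inert.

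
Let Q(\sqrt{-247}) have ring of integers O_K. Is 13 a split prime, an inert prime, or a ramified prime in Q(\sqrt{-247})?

13 is ramified

Since -247 ≡ 1 mod 4, the ring of integers is ℤ[(1+√-247)/2] with discriminant -247.
disc(K) = -247 = 13·(-19), so p = 13 is ramified.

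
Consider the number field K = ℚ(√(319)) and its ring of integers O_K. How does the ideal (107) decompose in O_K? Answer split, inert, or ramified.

split — (107) = 𝔭₁𝔭₂ with 𝔭₁ ≠ 𝔭₂

Since 319 ≢ 1 mod 4, the ring of integers is ℤ[√319] with discriminant 4·319 = 1276.
Since gcd(107, 1276) = 1 the prime 107 does not ramify.
Legendre symbol by Euler's criterion: (319/107) ≡ 319^53 ≡ 1 (mod 107), i.e. (319/107) = 1.
(319/107) = 1, so 107 splits.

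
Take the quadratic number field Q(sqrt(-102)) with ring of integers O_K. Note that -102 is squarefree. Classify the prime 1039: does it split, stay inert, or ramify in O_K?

-102 mod 4 = 2, hence disc K = 4·(-102) = -408 and O_K = ℤ[√-102].
Since gcd(1039, -408) = 1 the prime 1039 does not ramify.
(-102/1039) = 937^519 mod 1039 = 1, giving Legendre symbol 1.
Legendre symbol 1 ⇒ 1039 is split.

splits completely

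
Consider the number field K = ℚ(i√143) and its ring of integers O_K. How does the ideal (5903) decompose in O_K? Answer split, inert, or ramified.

remains prime (inert)

d = -143 ≡ 1 (mod 4), so O_K = ℤ[(1+√-143)/2] and disc(K) = d = -143.
disc(K) = -143 is not divisible by 5903; 5903 is unramified.
(-143/5903) = 5760^2951 mod 5903 = 5902, giving Legendre symbol -1.
d is a non-residue mod p, hence 5903 remains inert in O_K.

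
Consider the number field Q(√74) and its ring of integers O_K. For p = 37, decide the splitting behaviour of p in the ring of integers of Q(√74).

Since 74 ≢ 1 mod 4, the ring of integers is ℤ[√74] with discriminant 4·74 = 296.
Ramification test: 37 | 296. The prime 37 ramifies in K.

p ramifies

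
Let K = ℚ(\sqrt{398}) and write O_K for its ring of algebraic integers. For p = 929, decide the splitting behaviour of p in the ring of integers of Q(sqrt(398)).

Since 398 ≢ 1 mod 4, the ring of integers is ℤ[√398] with discriminant 4·398 = 1592.
disc(K) = 1592 is not divisible by 929; 929 is unramified.
Compute (398/929) via Euler: 398^((929-1)/2) mod 929 = 928, so (398/929) = -1.
d is a non-residue mod p, hence 929 remains inert in O_K.

remains prime (inert)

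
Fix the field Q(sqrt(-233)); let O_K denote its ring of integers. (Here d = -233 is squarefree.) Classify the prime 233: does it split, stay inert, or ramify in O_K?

p ramifies

-233 mod 4 = 3, hence disc K = 4·(-233) = -932 and O_K = ℤ[√-233].
disc(K) = -932 = 233·(-4), so p = 233 is ramified.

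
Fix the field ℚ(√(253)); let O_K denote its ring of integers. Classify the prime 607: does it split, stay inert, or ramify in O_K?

inert

Since 253 ≡ 1 mod 4, the ring of integers is ℤ[(1+√253)/2] with discriminant 253.
disc(K) = 253 is not divisible by 607; 607 is unramified.
Legendre symbol by Euler's criterion: (253/607) ≡ 253^303 ≡ 606 (mod 607), i.e. (253/607) = -1.
Legendre symbol -1 ⇒ 607 is inert.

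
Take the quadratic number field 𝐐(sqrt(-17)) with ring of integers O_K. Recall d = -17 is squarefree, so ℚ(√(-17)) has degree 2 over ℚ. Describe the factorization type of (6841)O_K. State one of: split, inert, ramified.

remains prime (inert)

-17 mod 4 = 3, hence disc K = 4·(-17) = -68 and O_K = ℤ[√-17].
Since gcd(6841, -68) = 1 the prime 6841 does not ramify.
Compute (-17/6841) via Euler: 6824^((6841-1)/2) mod 6841 = 6840, so (-17/6841) = -1.
d is a non-residue mod p, hence 6841 remains inert in O_K.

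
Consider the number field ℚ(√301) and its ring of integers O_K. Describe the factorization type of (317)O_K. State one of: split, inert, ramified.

301 mod 4 = 1, hence disc K = 301 and O_K = ℤ[(1+√301)/2].
317 ∤ 301, so 317 is unramified.
Euler's criterion: 301^158 mod 317 = 1. Thus (301|317) = 1.
(301/317) = 1, so 317 splits.

splits completely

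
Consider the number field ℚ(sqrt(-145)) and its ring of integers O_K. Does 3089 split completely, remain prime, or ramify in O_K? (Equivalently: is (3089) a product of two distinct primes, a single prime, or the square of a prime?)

p is inert

-145 mod 4 = 3, hence disc K = 4·(-145) = -580 and O_K = ℤ[√-145].
disc(K) = -580 is not divisible by 3089; 3089 is unramified.
Euler's criterion: (-145)^1544 mod 3089 = 3088. Thus (-145|3089) = -1.
Legendre symbol -1 ⇒ 3089 is inert.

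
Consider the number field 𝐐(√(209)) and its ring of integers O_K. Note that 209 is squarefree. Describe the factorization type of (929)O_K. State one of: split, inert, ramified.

split

209 mod 4 = 1, hence disc K = 209 and O_K = ℤ[(1+√209)/2].
929 ∤ 209, so 929 is unramified.
(209/929) = 209^464 mod 929 = 1, giving Legendre symbol 1.
(209/929) = 1, so 929 splits.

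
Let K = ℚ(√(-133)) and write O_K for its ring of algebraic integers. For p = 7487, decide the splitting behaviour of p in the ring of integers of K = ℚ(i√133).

inert — (7487) stays prime in O_K

d = -133 ≡ 3 (mod 4), so O_K = ℤ[√-133] and disc(K) = 4d = -532.
Since gcd(7487, -532) = 1 the prime 7487 does not ramify.
(-133/7487) = 7354^3743 mod 7487 = 7486, giving Legendre symbol -1.
(-133/7487) = -1, so 7487 is inert.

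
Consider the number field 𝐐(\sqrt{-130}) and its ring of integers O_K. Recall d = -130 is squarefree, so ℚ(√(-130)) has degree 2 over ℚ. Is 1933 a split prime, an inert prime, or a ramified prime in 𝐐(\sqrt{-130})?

d = -130 ≡ 2 (mod 4), so O_K = ℤ[√-130] and disc(K) = 4d = -520.
disc(K) = -520 is not divisible by 1933; 1933 is unramified.
Legendre symbol by Euler's criterion: (-130/1933) ≡ (-130)^966 ≡ 1 (mod 1933), i.e. (-130/1933) = 1.
Legendre symbol 1 ⇒ 1933 is split.

splits completely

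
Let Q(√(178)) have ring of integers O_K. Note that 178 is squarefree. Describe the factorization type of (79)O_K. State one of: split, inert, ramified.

Since 178 ≢ 1 mod 4, the ring of integers is ℤ[√178] with discriminant 4·178 = 712.
Since gcd(79, 712) = 1 the prime 79 does not ramify.
Compute (178/79) via Euler: 20^((79-1)/2) mod 79 = 1, so (178/79) = 1.
Legendre symbol 1 ⇒ 79 is split.

splits completely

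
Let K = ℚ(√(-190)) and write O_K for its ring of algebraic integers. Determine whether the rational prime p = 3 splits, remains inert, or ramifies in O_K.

remains prime (inert)

-190 mod 4 = 2, hence disc K = 4·(-190) = -760 and O_K = ℤ[√-190].
3 ∤ -760, so 3 is unramified.
Euler's criterion: (-190)^1 mod 3 = 2. Thus (-190|3) = -1.
d is a non-residue mod p, hence 3 remains inert in O_K.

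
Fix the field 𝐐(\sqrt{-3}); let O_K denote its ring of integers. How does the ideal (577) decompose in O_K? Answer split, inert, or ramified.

splits completely

d = -3 ≡ 1 (mod 4), so O_K = ℤ[(1+√-3)/2] and disc(K) = d = -3.
577 ∤ -3, so 577 is unramified.
Compute (-3/577) via Euler: 574^((577-1)/2) mod 577 = 1, so (-3/577) = 1.
(-3/577) = 1, so 577 splits.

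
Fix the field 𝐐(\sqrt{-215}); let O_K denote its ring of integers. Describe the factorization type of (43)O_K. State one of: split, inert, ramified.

43 is ramified

-215 mod 4 = 1, hence disc K = -215 and O_K = ℤ[(1+√-215)/2].
disc(K) = -215 = 43·(-5), so p = 43 is ramified.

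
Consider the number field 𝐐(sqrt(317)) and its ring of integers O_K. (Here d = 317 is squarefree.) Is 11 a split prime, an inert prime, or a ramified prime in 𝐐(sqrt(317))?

splits completely

Since 317 ≡ 1 mod 4, the ring of integers is ℤ[(1+√317)/2] with discriminant 317.
Since gcd(11, 317) = 1 the prime 11 does not ramify.
Euler's criterion: 317^5 mod 11 = 1. Thus (317|11) = 1.
(317/11) = 1, so 11 splits.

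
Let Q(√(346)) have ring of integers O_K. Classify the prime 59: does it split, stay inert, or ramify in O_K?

d = 346 ≡ 2 (mod 4), so O_K = ℤ[√346] and disc(K) = 4d = 1384.
Since gcd(59, 1384) = 1 the prime 59 does not ramify.
Legendre symbol by Euler's criterion: (346/59) ≡ 346^29 ≡ 1 (mod 59), i.e. (346/59) = 1.
Legendre symbol 1 ⇒ 59 is split.

split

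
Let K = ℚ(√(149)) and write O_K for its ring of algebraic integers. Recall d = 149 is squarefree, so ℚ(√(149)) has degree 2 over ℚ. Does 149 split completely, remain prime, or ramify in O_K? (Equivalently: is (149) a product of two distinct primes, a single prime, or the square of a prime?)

ramifies in O_K

149 mod 4 = 1, hence disc K = 149 and O_K = ℤ[(1+√149)/2].
149 divides disc(K) = 149, so 149 ramifies.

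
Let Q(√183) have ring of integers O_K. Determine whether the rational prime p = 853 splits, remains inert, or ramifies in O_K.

Since 183 ≢ 1 mod 4, the ring of integers is ℤ[√183] with discriminant 4·183 = 732.
Since gcd(853, 732) = 1 the prime 853 does not ramify.
(183/853) = 183^426 mod 853 = 1, giving Legendre symbol 1.
Legendre symbol 1 ⇒ 853 is split.

split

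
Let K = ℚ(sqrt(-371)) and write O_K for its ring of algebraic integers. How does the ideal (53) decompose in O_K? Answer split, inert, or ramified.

ramifies in O_K

Since -371 ≡ 1 mod 4, the ring of integers is ℤ[(1+√-371)/2] with discriminant -371.
53 divides disc(K) = -371, so 53 ramifies.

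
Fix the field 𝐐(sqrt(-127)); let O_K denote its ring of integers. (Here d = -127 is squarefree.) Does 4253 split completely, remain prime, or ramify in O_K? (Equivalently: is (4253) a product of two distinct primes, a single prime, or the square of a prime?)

Since -127 ≡ 1 mod 4, the ring of integers is ℤ[(1+√-127)/2] with discriminant -127.
4253 ∤ -127, so 4253 is unramified.
Euler's criterion: (-127)^2126 mod 4253 = 1. Thus (-127|4253) = 1.
(-127/4253) = 1, so 4253 splits.

4253 splits in O_K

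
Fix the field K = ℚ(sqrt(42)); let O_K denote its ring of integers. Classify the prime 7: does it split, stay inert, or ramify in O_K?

42 mod 4 = 2, hence disc K = 4·42 = 168 and O_K = ℤ[√42].
disc(K) = 168 = 7·24, so p = 7 is ramified.

ramifies in O_K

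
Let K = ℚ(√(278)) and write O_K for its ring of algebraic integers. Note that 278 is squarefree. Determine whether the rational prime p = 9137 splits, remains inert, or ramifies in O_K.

9137 remains inert

278 mod 4 = 2, hence disc K = 4·278 = 1112 and O_K = ℤ[√278].
9137 ∤ 1112, so 9137 is unramified.
Euler's criterion: 278^4568 mod 9137 = 9136. Thus (278|9137) = -1.
Legendre symbol -1 ⇒ 9137 is inert.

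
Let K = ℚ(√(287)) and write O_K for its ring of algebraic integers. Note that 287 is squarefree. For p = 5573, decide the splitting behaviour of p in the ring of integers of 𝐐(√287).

p is inert

Since 287 ≢ 1 mod 4, the ring of integers is ℤ[√287] with discriminant 4·287 = 1148.
disc(K) = 1148 is not divisible by 5573; 5573 is unramified.
Compute (287/5573) via Euler: 287^((5573-1)/2) mod 5573 = 5572, so (287/5573) = -1.
(287/5573) = -1, so 5573 is inert.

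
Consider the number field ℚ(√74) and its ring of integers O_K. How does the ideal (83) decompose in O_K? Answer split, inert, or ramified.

d = 74 ≡ 2 (mod 4), so O_K = ℤ[√74] and disc(K) = 4d = 296.
83 ∤ 296, so 83 is unramified.
Legendre symbol by Euler's criterion: (74/83) ≡ 74^41 ≡ 82 (mod 83), i.e. (74/83) = -1.
d is a non-residue mod p, hence 83 remains inert in O_K.

p is inert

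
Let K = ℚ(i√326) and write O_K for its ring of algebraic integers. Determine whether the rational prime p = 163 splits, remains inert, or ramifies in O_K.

-326 mod 4 = 2, hence disc K = 4·(-326) = -1304 and O_K = ℤ[√-326].
Ramification test: 163 | -1304. The prime 163 ramifies in K.

163 is ramified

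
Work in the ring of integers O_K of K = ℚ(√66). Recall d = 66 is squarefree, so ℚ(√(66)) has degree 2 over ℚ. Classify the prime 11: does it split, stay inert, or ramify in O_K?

ramified

66 mod 4 = 2, hence disc K = 4·66 = 264 and O_K = ℤ[√66].
disc(K) = 264 = 11·24, so p = 11 is ramified.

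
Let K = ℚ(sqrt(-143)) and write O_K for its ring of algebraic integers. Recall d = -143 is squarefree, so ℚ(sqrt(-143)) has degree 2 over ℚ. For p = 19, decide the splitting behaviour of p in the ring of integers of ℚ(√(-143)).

p splits

-143 mod 4 = 1, hence disc K = -143 and O_K = ℤ[(1+√-143)/2].
Since gcd(19, -143) = 1 the prime 19 does not ramify.
Euler's criterion: (-143)^9 mod 19 = 1. Thus (-143|19) = 1.
d is a quadratic residue mod p, hence 19 splits in O_K.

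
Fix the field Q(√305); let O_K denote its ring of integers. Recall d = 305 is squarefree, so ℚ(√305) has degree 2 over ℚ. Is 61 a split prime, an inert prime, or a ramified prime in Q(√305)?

ramified

Since 305 ≡ 1 mod 4, the ring of integers is ℤ[(1+√305)/2] with discriminant 305.
61 divides disc(K) = 305, so 61 ramifies.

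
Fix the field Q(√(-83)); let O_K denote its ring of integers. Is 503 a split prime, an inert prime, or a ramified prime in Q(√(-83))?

d = -83 ≡ 1 (mod 4), so O_K = ℤ[(1+√-83)/2] and disc(K) = d = -83.
Since gcd(503, -83) = 1 the prime 503 does not ramify.
Legendre symbol by Euler's criterion: (-83/503) ≡ (-83)^251 ≡ 502 (mod 503), i.e. (-83/503) = -1.
d is a non-residue mod p, hence 503 remains inert in O_K.

503 remains inert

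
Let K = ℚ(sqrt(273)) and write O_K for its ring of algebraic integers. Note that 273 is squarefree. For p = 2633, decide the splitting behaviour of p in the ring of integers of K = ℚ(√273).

split

d = 273 ≡ 1 (mod 4), so O_K = ℤ[(1+√273)/2] and disc(K) = d = 273.
Since gcd(2633, 273) = 1 the prime 2633 does not ramify.
Legendre symbol by Euler's criterion: (273/2633) ≡ 273^1316 ≡ 1 (mod 2633), i.e. (273/2633) = 1.
(273/2633) = 1, so 2633 splits.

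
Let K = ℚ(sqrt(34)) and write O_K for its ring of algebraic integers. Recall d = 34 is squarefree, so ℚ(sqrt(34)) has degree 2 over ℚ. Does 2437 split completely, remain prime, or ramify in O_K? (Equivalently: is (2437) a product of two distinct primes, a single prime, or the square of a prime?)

split — (2437) = 𝔭₁𝔭₂ with 𝔭₁ ≠ 𝔭₂

Since 34 ≢ 1 mod 4, the ring of integers is ℤ[√34] with discriminant 4·34 = 136.
2437 ∤ 136, so 2437 is unramified.
Legendre symbol by Euler's criterion: (34/2437) ≡ 34^1218 ≡ 1 (mod 2437), i.e. (34/2437) = 1.
d is a quadratic residue mod p, hence 2437 splits in O_K.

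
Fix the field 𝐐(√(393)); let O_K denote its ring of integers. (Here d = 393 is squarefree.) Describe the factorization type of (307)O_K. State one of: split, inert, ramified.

d = 393 ≡ 1 (mod 4), so O_K = ℤ[(1+√393)/2] and disc(K) = d = 393.
307 ∤ 393, so 307 is unramified.
Euler's criterion: 393^153 mod 307 = 1. Thus (393|307) = 1.
Legendre symbol 1 ⇒ 307 is split.

307 splits in O_K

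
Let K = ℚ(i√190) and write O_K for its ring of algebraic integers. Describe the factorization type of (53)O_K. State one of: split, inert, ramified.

remains prime (inert)

d = -190 ≡ 2 (mod 4), so O_K = ℤ[√-190] and disc(K) = 4d = -760.
disc(K) = -760 is not divisible by 53; 53 is unramified.
(-190/53) = 22^26 mod 53 = 52, giving Legendre symbol -1.
d is a non-residue mod p, hence 53 remains inert in O_K.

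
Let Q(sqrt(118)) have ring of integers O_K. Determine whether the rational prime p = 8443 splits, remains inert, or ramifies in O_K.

inert — (8443) stays prime in O_K

d = 118 ≡ 2 (mod 4), so O_K = ℤ[√118] and disc(K) = 4d = 472.
8443 ∤ 472, so 8443 is unramified.
Euler's criterion: 118^4221 mod 8443 = 8442. Thus (118|8443) = -1.
(118/8443) = -1, so 8443 is inert.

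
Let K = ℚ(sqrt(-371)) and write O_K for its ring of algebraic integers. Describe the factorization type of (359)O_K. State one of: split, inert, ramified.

inert

Since -371 ≡ 1 mod 4, the ring of integers is ℤ[(1+√-371)/2] with discriminant -371.
disc(K) = -371 is not divisible by 359; 359 is unramified.
Euler's criterion: (-371)^179 mod 359 = 358. Thus (-371|359) = -1.
(-371/359) = -1, so 359 is inert.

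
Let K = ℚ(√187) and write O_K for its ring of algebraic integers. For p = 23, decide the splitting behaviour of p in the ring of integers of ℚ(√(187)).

23 splits in O_K

187 mod 4 = 3, hence disc K = 4·187 = 748 and O_K = ℤ[√187].
23 ∤ 748, so 23 is unramified.
Legendre symbol by Euler's criterion: (187/23) ≡ 187^11 ≡ 1 (mod 23), i.e. (187/23) = 1.
Legendre symbol 1 ⇒ 23 is split.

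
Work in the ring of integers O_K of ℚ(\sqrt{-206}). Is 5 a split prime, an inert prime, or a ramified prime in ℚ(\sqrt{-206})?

split — (5) = 𝔭₁𝔭₂ with 𝔭₁ ≠ 𝔭₂

-206 mod 4 = 2, hence disc K = 4·(-206) = -824 and O_K = ℤ[√-206].
Since gcd(5, -824) = 1 the prime 5 does not ramify.
Compute (-206/5) via Euler: 4^((5-1)/2) mod 5 = 1, so (-206/5) = 1.
Legendre symbol 1 ⇒ 5 is split.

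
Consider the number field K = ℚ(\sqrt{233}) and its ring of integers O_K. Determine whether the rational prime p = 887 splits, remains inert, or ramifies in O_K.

inert

Since 233 ≡ 1 mod 4, the ring of integers is ℤ[(1+√233)/2] with discriminant 233.
Since gcd(887, 233) = 1 the prime 887 does not ramify.
Compute (233/887) via Euler: 233^((887-1)/2) mod 887 = 886, so (233/887) = -1.
d is a non-residue mod p, hence 887 remains inert in O_K.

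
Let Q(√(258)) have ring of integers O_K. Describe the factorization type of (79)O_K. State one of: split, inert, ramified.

Since 258 ≢ 1 mod 4, the ring of integers is ℤ[√258] with discriminant 4·258 = 1032.
Since gcd(79, 1032) = 1 the prime 79 does not ramify.
Compute (258/79) via Euler: 21^((79-1)/2) mod 79 = 1, so (258/79) = 1.
d is a quadratic residue mod p, hence 79 splits in O_K.

split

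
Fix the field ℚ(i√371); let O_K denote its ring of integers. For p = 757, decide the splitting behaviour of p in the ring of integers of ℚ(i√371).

d = -371 ≡ 1 (mod 4), so O_K = ℤ[(1+√-371)/2] and disc(K) = d = -371.
disc(K) = -371 is not divisible by 757; 757 is unramified.
Legendre symbol by Euler's criterion: (-371/757) ≡ (-371)^378 ≡ 1 (mod 757), i.e. (-371/757) = 1.
Legendre symbol 1 ⇒ 757 is split.

splits completely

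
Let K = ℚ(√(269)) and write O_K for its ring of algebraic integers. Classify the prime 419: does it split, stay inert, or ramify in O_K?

Since 269 ≡ 1 mod 4, the ring of integers is ℤ[(1+√269)/2] with discriminant 269.
419 ∤ 269, so 419 is unramified.
Legendre symbol by Euler's criterion: (269/419) ≡ 269^209 ≡ 1 (mod 419), i.e. (269/419) = 1.
(269/419) = 1, so 419 splits.

419 splits in O_K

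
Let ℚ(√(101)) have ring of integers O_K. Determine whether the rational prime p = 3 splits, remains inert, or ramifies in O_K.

inert — (3) stays prime in O_K

Since 101 ≡ 1 mod 4, the ring of integers is ℤ[(1+√101)/2] with discriminant 101.
Since gcd(3, 101) = 1 the prime 3 does not ramify.
Legendre symbol by Euler's criterion: (101/3) ≡ 101^1 ≡ 2 (mod 3), i.e. (101/3) = -1.
(101/3) = -1, so 3 is inert.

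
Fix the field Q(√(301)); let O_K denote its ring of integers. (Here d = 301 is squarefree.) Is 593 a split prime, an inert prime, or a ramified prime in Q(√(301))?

301 mod 4 = 1, hence disc K = 301 and O_K = ℤ[(1+√301)/2].
disc(K) = 301 is not divisible by 593; 593 is unramified.
(301/593) = 301^296 mod 593 = 1, giving Legendre symbol 1.
d is a quadratic residue mod p, hence 593 splits in O_K.

splits completely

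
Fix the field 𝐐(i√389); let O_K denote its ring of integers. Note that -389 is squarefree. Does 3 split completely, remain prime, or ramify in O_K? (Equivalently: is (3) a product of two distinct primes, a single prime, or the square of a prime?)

splits completely

-389 mod 4 = 3, hence disc K = 4·(-389) = -1556 and O_K = ℤ[√-389].
disc(K) = -1556 is not divisible by 3; 3 is unramified.
(-389/3) = 1^1 mod 3 = 1, giving Legendre symbol 1.
(-389/3) = 1, so 3 splits.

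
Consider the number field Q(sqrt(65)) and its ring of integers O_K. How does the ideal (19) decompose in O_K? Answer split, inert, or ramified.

remains prime (inert)

65 mod 4 = 1, hence disc K = 65 and O_K = ℤ[(1+√65)/2].
Since gcd(19, 65) = 1 the prime 19 does not ramify.
Legendre symbol by Euler's criterion: (65/19) ≡ 65^9 ≡ 18 (mod 19), i.e. (65/19) = -1.
Legendre symbol -1 ⇒ 19 is inert.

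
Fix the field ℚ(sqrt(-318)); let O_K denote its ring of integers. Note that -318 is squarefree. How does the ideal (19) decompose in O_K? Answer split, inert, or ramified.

19 splits in O_K

d = -318 ≡ 2 (mod 4), so O_K = ℤ[√-318] and disc(K) = 4d = -1272.
disc(K) = -1272 is not divisible by 19; 19 is unramified.
Compute (-318/19) via Euler: 5^((19-1)/2) mod 19 = 1, so (-318/19) = 1.
(-318/19) = 1, so 19 splits.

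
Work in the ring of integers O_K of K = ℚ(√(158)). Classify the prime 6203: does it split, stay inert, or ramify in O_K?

158 mod 4 = 2, hence disc K = 4·158 = 632 and O_K = ℤ[√158].
disc(K) = 632 is not divisible by 6203; 6203 is unramified.
Compute (158/6203) via Euler: 158^((6203-1)/2) mod 6203 = 6202, so (158/6203) = -1.
Legendre symbol -1 ⇒ 6203 is inert.

p is inert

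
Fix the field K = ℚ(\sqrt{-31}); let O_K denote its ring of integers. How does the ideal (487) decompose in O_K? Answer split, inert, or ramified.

remains prime (inert)

Since -31 ≡ 1 mod 4, the ring of integers is ℤ[(1+√-31)/2] with discriminant -31.
Since gcd(487, -31) = 1 the prime 487 does not ramify.
(-31/487) = 456^243 mod 487 = 486, giving Legendre symbol -1.
(-31/487) = -1, so 487 is inert.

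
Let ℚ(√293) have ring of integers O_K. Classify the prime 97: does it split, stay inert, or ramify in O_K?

293 mod 4 = 1, hence disc K = 293 and O_K = ℤ[(1+√293)/2].
disc(K) = 293 is not divisible by 97; 97 is unramified.
Compute (293/97) via Euler: 2^((97-1)/2) mod 97 = 1, so (293/97) = 1.
d is a quadratic residue mod p, hence 97 splits in O_K.

p splits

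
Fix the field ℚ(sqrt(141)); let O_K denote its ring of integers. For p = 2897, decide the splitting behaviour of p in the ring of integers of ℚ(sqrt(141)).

2897 splits in O_K

d = 141 ≡ 1 (mod 4), so O_K = ℤ[(1+√141)/2] and disc(K) = d = 141.
2897 ∤ 141, so 2897 is unramified.
(141/2897) = 141^1448 mod 2897 = 1, giving Legendre symbol 1.
Legendre symbol 1 ⇒ 2897 is split.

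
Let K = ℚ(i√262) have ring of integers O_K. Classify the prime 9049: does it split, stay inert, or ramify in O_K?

Since -262 ≢ 1 mod 4, the ring of integers is ℤ[√-262] with discriminant 4·(-262) = -1048.
Since gcd(9049, -1048) = 1 the prime 9049 does not ramify.
Compute (-262/9049) via Euler: 8787^((9049-1)/2) mod 9049 = 9048, so (-262/9049) = -1.
(-262/9049) = -1, so 9049 is inert.

inert — (9049) stays prime in O_K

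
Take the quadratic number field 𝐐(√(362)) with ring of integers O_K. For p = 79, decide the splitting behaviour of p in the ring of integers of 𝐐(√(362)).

split — (79) = 𝔭₁𝔭₂ with 𝔭₁ ≠ 𝔭₂

Since 362 ≢ 1 mod 4, the ring of integers is ℤ[√362] with discriminant 4·362 = 1448.
Since gcd(79, 1448) = 1 the prime 79 does not ramify.
Compute (362/79) via Euler: 46^((79-1)/2) mod 79 = 1, so (362/79) = 1.
(362/79) = 1, so 79 splits.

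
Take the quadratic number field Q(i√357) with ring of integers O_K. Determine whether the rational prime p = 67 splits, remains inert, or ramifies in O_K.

p is inert

d = -357 ≡ 3 (mod 4), so O_K = ℤ[√-357] and disc(K) = 4d = -1428.
disc(K) = -1428 is not divisible by 67; 67 is unramified.
Compute (-357/67) via Euler: 45^((67-1)/2) mod 67 = 66, so (-357/67) = -1.
Legendre symbol -1 ⇒ 67 is inert.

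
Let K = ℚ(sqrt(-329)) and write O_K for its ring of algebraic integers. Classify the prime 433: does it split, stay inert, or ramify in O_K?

Since -329 ≢ 1 mod 4, the ring of integers is ℤ[√-329] with discriminant 4·(-329) = -1316.
433 ∤ -1316, so 433 is unramified.
Legendre symbol by Euler's criterion: (-329/433) ≡ (-329)^216 ≡ 1 (mod 433), i.e. (-329/433) = 1.
(-329/433) = 1, so 433 splits.

splits completely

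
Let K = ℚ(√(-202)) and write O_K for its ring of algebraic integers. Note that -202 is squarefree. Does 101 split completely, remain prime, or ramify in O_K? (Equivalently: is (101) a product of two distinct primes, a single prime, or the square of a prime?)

-202 mod 4 = 2, hence disc K = 4·(-202) = -808 and O_K = ℤ[√-202].
101 divides disc(K) = -808, so 101 ramifies.

ramified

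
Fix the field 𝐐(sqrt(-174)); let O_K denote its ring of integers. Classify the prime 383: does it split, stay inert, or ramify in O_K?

p is inert

-174 mod 4 = 2, hence disc K = 4·(-174) = -696 and O_K = ℤ[√-174].
disc(K) = -696 is not divisible by 383; 383 is unramified.
Legendre symbol by Euler's criterion: (-174/383) ≡ (-174)^191 ≡ 382 (mod 383), i.e. (-174/383) = -1.
Legendre symbol -1 ⇒ 383 is inert.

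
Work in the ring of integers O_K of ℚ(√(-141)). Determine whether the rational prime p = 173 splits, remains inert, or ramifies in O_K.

inert — (173) stays prime in O_K

-141 mod 4 = 3, hence disc K = 4·(-141) = -564 and O_K = ℤ[√-141].
173 ∤ -564, so 173 is unramified.
Compute (-141/173) via Euler: 32^((173-1)/2) mod 173 = 172, so (-141/173) = -1.
Legendre symbol -1 ⇒ 173 is inert.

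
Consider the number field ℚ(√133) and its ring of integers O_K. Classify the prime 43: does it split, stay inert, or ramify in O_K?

split — (43) = 𝔭₁𝔭₂ with 𝔭₁ ≠ 𝔭₂

d = 133 ≡ 1 (mod 4), so O_K = ℤ[(1+√133)/2] and disc(K) = d = 133.
disc(K) = 133 is not divisible by 43; 43 is unramified.
Compute (133/43) via Euler: 4^((43-1)/2) mod 43 = 1, so (133/43) = 1.
Legendre symbol 1 ⇒ 43 is split.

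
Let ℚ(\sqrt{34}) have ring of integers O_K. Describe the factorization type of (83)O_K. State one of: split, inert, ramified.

p is inert

Since 34 ≢ 1 mod 4, the ring of integers is ℤ[√34] with discriminant 4·34 = 136.
Since gcd(83, 136) = 1 the prime 83 does not ramify.
Compute (34/83) via Euler: 34^((83-1)/2) mod 83 = 82, so (34/83) = -1.
Legendre symbol -1 ⇒ 83 is inert.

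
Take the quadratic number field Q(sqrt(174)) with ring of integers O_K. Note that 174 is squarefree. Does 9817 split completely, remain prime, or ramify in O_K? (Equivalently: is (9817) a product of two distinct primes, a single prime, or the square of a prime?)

9817 remains inert

d = 174 ≡ 2 (mod 4), so O_K = ℤ[√174] and disc(K) = 4d = 696.
disc(K) = 696 is not divisible by 9817; 9817 is unramified.
Legendre symbol by Euler's criterion: (174/9817) ≡ 174^4908 ≡ 9816 (mod 9817), i.e. (174/9817) = -1.
d is a non-residue mod p, hence 9817 remains inert in O_K.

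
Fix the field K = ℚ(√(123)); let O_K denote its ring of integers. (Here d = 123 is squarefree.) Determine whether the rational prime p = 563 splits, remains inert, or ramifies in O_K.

123 mod 4 = 3, hence disc K = 4·123 = 492 and O_K = ℤ[√123].
563 ∤ 492, so 563 is unramified.
Legendre symbol by Euler's criterion: (123/563) ≡ 123^281 ≡ 562 (mod 563), i.e. (123/563) = -1.
Legendre symbol -1 ⇒ 563 is inert.

inert — (563) stays prime in O_K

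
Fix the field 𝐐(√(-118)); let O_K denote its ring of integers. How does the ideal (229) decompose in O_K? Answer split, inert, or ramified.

229 splits in O_K

-118 mod 4 = 2, hence disc K = 4·(-118) = -472 and O_K = ℤ[√-118].
Since gcd(229, -472) = 1 the prime 229 does not ramify.
Legendre symbol by Euler's criterion: (-118/229) ≡ (-118)^114 ≡ 1 (mod 229), i.e. (-118/229) = 1.
Legendre symbol 1 ⇒ 229 is split.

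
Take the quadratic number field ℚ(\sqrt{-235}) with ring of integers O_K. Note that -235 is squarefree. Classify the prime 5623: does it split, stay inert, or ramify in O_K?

split — (5623) = 𝔭₁𝔭₂ with 𝔭₁ ≠ 𝔭₂

d = -235 ≡ 1 (mod 4), so O_K = ℤ[(1+√-235)/2] and disc(K) = d = -235.
Since gcd(5623, -235) = 1 the prime 5623 does not ramify.
Legendre symbol by Euler's criterion: (-235/5623) ≡ (-235)^2811 ≡ 1 (mod 5623), i.e. (-235/5623) = 1.
d is a quadratic residue mod p, hence 5623 splits in O_K.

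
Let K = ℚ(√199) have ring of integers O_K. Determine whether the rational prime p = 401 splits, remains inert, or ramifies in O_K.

Since 199 ≢ 1 mod 4, the ring of integers is ℤ[√199] with discriminant 4·199 = 796.
disc(K) = 796 is not divisible by 401; 401 is unramified.
Compute (199/401) via Euler: 199^((401-1)/2) mod 401 = 400, so (199/401) = -1.
Legendre symbol -1 ⇒ 401 is inert.

p is inert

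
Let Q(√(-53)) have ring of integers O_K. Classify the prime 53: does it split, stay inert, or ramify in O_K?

ramifies in O_K

d = -53 ≡ 3 (mod 4), so O_K = ℤ[√-53] and disc(K) = 4d = -212.
disc(K) = -212 = 53·(-4), so p = 53 is ramified.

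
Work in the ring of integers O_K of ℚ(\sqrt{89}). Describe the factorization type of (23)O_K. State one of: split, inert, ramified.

p is inert

89 mod 4 = 1, hence disc K = 89 and O_K = ℤ[(1+√89)/2].
disc(K) = 89 is not divisible by 23; 23 is unramified.
Euler's criterion: 89^11 mod 23 = 22. Thus (89|23) = -1.
Legendre symbol -1 ⇒ 23 is inert.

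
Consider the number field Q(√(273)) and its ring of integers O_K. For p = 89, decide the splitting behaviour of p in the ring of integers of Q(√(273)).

273 mod 4 = 1, hence disc K = 273 and O_K = ℤ[(1+√273)/2].
89 ∤ 273, so 89 is unramified.
Compute (273/89) via Euler: 6^((89-1)/2) mod 89 = 88, so (273/89) = -1.
(273/89) = -1, so 89 is inert.

p is inert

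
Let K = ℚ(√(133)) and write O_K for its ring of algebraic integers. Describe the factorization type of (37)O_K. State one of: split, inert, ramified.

inert

d = 133 ≡ 1 (mod 4), so O_K = ℤ[(1+√133)/2] and disc(K) = d = 133.
Since gcd(37, 133) = 1 the prime 37 does not ramify.
Compute (133/37) via Euler: 22^((37-1)/2) mod 37 = 36, so (133/37) = -1.
(133/37) = -1, so 37 is inert.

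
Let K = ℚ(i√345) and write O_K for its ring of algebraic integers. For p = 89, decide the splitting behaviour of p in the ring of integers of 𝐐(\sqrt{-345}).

splits completely

-345 mod 4 = 3, hence disc K = 4·(-345) = -1380 and O_K = ℤ[√-345].
Since gcd(89, -1380) = 1 the prime 89 does not ramify.
(-345/89) = 11^44 mod 89 = 1, giving Legendre symbol 1.
Legendre symbol 1 ⇒ 89 is split.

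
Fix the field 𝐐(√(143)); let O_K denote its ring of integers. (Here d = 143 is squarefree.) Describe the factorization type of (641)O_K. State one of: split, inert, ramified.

Since 143 ≢ 1 mod 4, the ring of integers is ℤ[√143] with discriminant 4·143 = 572.
Since gcd(641, 572) = 1 the prime 641 does not ramify.
Euler's criterion: 143^320 mod 641 = 1. Thus (143|641) = 1.
Legendre symbol 1 ⇒ 641 is split.

splits completely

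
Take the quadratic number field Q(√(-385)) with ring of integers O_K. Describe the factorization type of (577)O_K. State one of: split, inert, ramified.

d = -385 ≡ 3 (mod 4), so O_K = ℤ[√-385] and disc(K) = 4d = -1540.
577 ∤ -1540, so 577 is unramified.
Legendre symbol by Euler's criterion: (-385/577) ≡ (-385)^288 ≡ 1 (mod 577), i.e. (-385/577) = 1.
Legendre symbol 1 ⇒ 577 is split.

p splits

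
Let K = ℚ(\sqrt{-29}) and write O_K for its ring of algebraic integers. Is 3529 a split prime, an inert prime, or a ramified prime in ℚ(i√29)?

Since -29 ≢ 1 mod 4, the ring of integers is ℤ[√-29] with discriminant 4·(-29) = -116.
3529 ∤ -116, so 3529 is unramified.
Euler's criterion: (-29)^1764 mod 3529 = 1. Thus (-29|3529) = 1.
Legendre symbol 1 ⇒ 3529 is split.

splits completely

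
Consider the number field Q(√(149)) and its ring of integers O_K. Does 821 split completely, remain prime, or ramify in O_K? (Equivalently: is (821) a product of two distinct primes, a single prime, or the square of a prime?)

split

149 mod 4 = 1, hence disc K = 149 and O_K = ℤ[(1+√149)/2].
821 ∤ 149, so 821 is unramified.
Legendre symbol by Euler's criterion: (149/821) ≡ 149^410 ≡ 1 (mod 821), i.e. (149/821) = 1.
d is a quadratic residue mod p, hence 821 splits in O_K.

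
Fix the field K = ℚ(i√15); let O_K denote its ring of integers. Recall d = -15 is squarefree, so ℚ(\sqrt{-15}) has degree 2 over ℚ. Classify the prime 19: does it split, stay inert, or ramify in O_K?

-15 mod 4 = 1, hence disc K = -15 and O_K = ℤ[(1+√-15)/2].
19 ∤ -15, so 19 is unramified.
Compute (-15/19) via Euler: 4^((19-1)/2) mod 19 = 1, so (-15/19) = 1.
(-15/19) = 1, so 19 splits.

p splits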